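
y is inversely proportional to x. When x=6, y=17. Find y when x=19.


Inverse proportion: x × y = constant
k = 6 × 17 = 102
y₂ = k / 19 = 102 / 19
= 5.37

5.37


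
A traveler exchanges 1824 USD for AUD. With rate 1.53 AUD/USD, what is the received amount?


Amount × rate = 1824 × 1.53
= 2790.72 AUD

2790.72 AUD


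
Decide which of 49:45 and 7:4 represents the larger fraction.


49/45 = 1.0889
7/4 = 1.7500
1.0889 < 1.7500, so 49:45 is less
= 7:4

7:4


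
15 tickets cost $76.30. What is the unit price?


Unit rate = total / quantity
= 76.30 / 15
= $5.09 per unit

$5.09 per unit


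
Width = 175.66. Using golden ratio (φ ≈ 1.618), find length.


φ = (1 + √5) / 2 ≈ 1.618
Length = width × φ = 175.66 × 1.618 = 284.21788
≈ 284.22

284.22


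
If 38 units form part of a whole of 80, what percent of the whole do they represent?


Percentage = (part / whole) × 100
= (38 / 80) × 100
= 47.50%

47.50%


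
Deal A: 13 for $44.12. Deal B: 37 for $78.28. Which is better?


Deal A: $44.12/13 = $3.3938/unit
Deal B: $78.28/37 = $2.1157/unit
B is cheaper per unit
= Deal B

Deal B


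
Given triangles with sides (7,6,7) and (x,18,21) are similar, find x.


Scale factor = 18/6 = 3
Missing side = 7 × 3
= 21.0

21.0


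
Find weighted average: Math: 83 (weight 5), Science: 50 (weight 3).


Numerator = 83×5 + 50×3
= 415 + 150
= 565
Total weight = 8
Weighted avg = 565/8
= 70.63

70.63


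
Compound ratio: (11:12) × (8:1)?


Compound ratio = (11×8) : (12×1)
= 88:12
GCD = 4
= 22:3

22:3


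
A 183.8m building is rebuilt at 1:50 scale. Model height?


Model size = real / scale
= 183.8 / 50
= 3.6760 m

3.6760 m


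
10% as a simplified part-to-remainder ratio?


10% means 10 parts out of 100; remainder = 90
Part : remainder = 10:90
GCD = 10
= 1:9

1:9


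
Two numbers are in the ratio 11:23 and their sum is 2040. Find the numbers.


Let A = 11k, B = 23k.
11k + 23k = 2040
34k = 2040 → k = 2040/34 = 60
A = 11×60 = 660, B = 23×60 = 1380
= A = 660, B = 1380

A = 660, B = 1380


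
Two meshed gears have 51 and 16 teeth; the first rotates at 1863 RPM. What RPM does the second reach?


Gear ratio = 51:16 = 51:16
RPM_B = RPM_A × (teeth_A / teeth_B)
= 1863 × (51/16)
= 5938.3 RPM

5938.3 RPM


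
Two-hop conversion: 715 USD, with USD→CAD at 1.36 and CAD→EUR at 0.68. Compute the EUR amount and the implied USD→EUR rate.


Step 1: 715 USD × 1.36 = 972.40 CAD
Step 2: 972.40 CAD × 0.68 = 661.23 EUR
Implied rate USD→EUR = 1.36 × 0.68 = 0.9248
= 661.23 EUR; implied rate 0.9248 EUR/USD

661.23 EUR; implied rate 0.9248 EUR/USD


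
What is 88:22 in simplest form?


GCD(88, 22) = 22
88/22 : 22/22
= 4:1

4:1


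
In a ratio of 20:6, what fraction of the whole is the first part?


Total parts = 20 + 6 = 26
First part: 20/26 = 10/13
= 10/13

10/13


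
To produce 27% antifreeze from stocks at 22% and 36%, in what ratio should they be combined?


Let x parts of 22% mix with y parts of 36%.
22x + 36y = 27(x + y)
22x + 36y = 27x + 27y
x(22 - 27) = y(27 - 36)
x/y = (36 - 27)/(27 - 22) = 9/5
Simplify: 9:5
= 9:5

9:5


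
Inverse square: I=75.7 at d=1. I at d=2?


I₁d₁² = I₂d₂²
I₂ = I₁ × (d₁/d₂)²
= 75.7 × (1/2)²
= 75.7 × 1/4
= 75.7/4
= 18.9250

18.9250


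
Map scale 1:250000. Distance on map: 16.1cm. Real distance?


Real distance = map distance × scale
= 16.1cm × 250000
= 4025000 cm = 40250.0 m
= 40.250 km

40.250 km


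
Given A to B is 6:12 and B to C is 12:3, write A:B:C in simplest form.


Match B: multiply A:B by 12 → 72:144
Multiply B:C by 12 → 144:36
Combined: 72:144:36
GCD = 36
= 2:4:1

2:4:1


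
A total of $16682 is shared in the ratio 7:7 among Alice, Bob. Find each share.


Total parts = 7 + 7 = 14
Alice: 16682 × 7/14 = 8341.00
Bob: 16682 × 7/14 = 8341.00
= Alice: $8341.00, Bob: $8341.00

Alice: $8341.00, Bob: $8341.00


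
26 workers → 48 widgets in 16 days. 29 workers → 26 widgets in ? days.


Days ∝ work / workers, so d₂ = d₁ × (m₁/m₂) × (w₂/w₁)
Workers factor (inverse): 26/29 ≈ 0.8966
Work factor (direct): 26/48 ≈ 0.5417
d₂ = 16 × 26/29 × 26/48 = (16 × 26 × 26) / (29 × 48) = 10816/1392
≈ 7.77 days

7.77 days


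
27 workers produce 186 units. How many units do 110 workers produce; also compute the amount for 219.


Direct proportion: y/x = constant
k = 186/27 ≈ 6.8889
y at x=110: k × 110 = 186 × 110 / 27 = 20460/27 ≈ 757.78
y at x=219: k × 219 = 186 × 219 / 27 = 40734/27 ≈ 1508.67
= 757.78 and 1508.67

757.78 and 1508.67


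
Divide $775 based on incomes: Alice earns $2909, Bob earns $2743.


Total income = 2909 + 2743 = $5652
Alice: $775 × 2909/5652 = $398.88
Bob: $775 × 2743/5652 = $376.12
= Alice: $398.88, Bob: $376.12

Alice: $398.88, Bob: $376.12


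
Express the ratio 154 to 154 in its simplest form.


GCD(154, 154) = 154
154/154 : 154/154
= 1:1

1:1


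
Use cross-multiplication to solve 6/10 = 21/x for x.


Cross multiply: 6 × x = 10 × 21
6x = 210
x = 210 / 6
= 35.00

35.00


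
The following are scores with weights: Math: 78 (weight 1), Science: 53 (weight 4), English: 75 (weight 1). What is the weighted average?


Numerator = 78×1 + 53×4 + 75×1
= 78 + 212 + 75
= 365
Total weight = 6
Weighted avg = 365/6
= 60.83

60.83


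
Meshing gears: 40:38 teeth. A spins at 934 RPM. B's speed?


Gear ratio = 40:38 = 20:19
RPM_B = RPM_A × (teeth_A / teeth_B)
= 934 × (40/38)
= 983.2 RPM

983.2 RPM


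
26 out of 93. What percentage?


Percentage = (part / whole) × 100
= (26 / 93) × 100
≈ 27.96%

27.96%


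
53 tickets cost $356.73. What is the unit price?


Unit rate = total / quantity
= 356.73 / 53
= $6.73 per unit

$6.73 per unit


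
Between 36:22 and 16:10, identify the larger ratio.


36/22 = 1.6364
16/10 = 1.6000
1.6364 > 1.6000, so 36:22 is greater
= 36:22

36:22


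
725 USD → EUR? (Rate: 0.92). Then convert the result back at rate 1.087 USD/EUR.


Amount × rate = 725 × 0.92 = 667.00 EUR
Round-trip: 667.00 × 1.087 = 725.03 USD
= 667.00 EUR, then 725.03 USD

667.00 EUR, then 725.03 USD


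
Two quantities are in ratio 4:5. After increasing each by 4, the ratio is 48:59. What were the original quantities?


Let A = 4k, B = 5k.
(4k + 4) / (5k + 4) = 48/59
Cross-multiply: 59(4k + 4) = 48(5k + 4)
236k + 236 = 240k + 192
236k - 240k = 192 - 236
-4k = -44
k = -44/-4 = 11
A = 4×11 = 44, B = 5×11 = 55
= A = 44, B = 55

A = 44, B = 55


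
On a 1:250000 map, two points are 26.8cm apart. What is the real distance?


Real distance = map distance × scale
= 26.8cm × 250000
= 6700000 cm = 67000.0 m
= 67.000 km

67.000 km


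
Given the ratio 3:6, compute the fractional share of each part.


Total parts = 3 + 6 = 9
First part: 3/9 = 1/3
Second part: 6/9 = 2/3
= 1/3 and 2/3

1/3 and 2/3


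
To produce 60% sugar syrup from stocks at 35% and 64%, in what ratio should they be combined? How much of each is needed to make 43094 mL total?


Let x parts of 35% mix with y parts of 64%.
35x + 64y = 60(x + y)
35x + 64y = 60x + 60y
x(35 - 60) = y(60 - 64)
x/y = (64 - 60)/(60 - 35) = 4/25
Simplify: 4:25
Total parts = 29; one part = 43094/29 = 1486.00 mL
35% solution: 4×1486.00 = 5944.00 mL
64% solution: 25×1486.00 = 37150.00 mL
= ratio 4:25; 5944.00 mL and 37150.00 mL

ratio 4:25; 5944.00 mL and 37150.00 mL


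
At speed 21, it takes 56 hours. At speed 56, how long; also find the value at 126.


Inverse proportion: x × y = constant
k = 21 × 56 = 1176
At x=56: k/56 = 21.00
At x=126: k/126 = 9.33
= 21.00 and 9.33

21.00 and 9.33


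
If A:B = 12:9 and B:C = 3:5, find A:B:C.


Match B: multiply A:B by 3 → 36:27
Multiply B:C by 9 → 27:45
Combined: 36:27:45
GCD = 9
= 4:3:5

4:3:5


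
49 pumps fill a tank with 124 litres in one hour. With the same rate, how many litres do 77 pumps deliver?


Direct proportion: y/x = constant
k = 124/49 ≈ 2.5306
y₂ = k × 77 = 124 × 77 / 49 = 9548/49
≈ 194.86

194.86


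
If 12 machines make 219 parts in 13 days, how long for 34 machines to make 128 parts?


Days ∝ work / workers, so d₂ = d₁ × (m₁/m₂) × (w₂/w₁)
Workers factor (inverse): 12/34 ≈ 0.3529
Work factor (direct): 128/219 ≈ 0.5845
d₂ = 13 × 12/34 × 128/219 = (13 × 12 × 128) / (34 × 219) = 19968/7446
≈ 2.68 days

2.68 days


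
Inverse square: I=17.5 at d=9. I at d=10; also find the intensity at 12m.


I₁d₁² = I₂d₂²
I at 10m = 17.5 × (9/10)² = 17.5 × 81/100 = 1417.5/100 = 14.1750
I at 12m = 17.5 × (9/12)² = 17.5 × 81/144 = 1417.5/144 ≈ 9.8438
= 14.1750 and 9.8438

14.1750 and 9.8438


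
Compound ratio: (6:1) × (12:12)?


Compound ratio = (6×12) : (1×12)
= 72:12
GCD = 12
= 6:1

6:1


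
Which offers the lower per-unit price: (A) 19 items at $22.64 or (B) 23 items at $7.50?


Deal A: $22.64/19 = $1.1916/unit
Deal B: $7.50/23 = $0.3261/unit
B is cheaper per unit
= Deal B

Deal B


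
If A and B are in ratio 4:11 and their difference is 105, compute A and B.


Let A = 4k, B = 11k.
11k - 4k = 105
7k = 105 → k = 105/7 = 15
A = 4×15 = 60, B = 11×15 = 165
= A = 60, B = 165

A = 60, B = 165


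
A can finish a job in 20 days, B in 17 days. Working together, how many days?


Rate of A = 1/20 per day
Rate of B = 1/17 per day
Combined rate = 1/20 + 1/17 = 37/340 ≈ 0.1088 per day
Days = 1 / combined rate = 340/37
≈ 9.19 days

9.19 days


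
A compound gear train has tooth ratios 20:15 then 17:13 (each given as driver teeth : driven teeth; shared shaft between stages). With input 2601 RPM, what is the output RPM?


Stage 1: RPM_B = RPM_A × t_A/t_B = 2601 × 20/15 = 52020/15 = 3468.00
B and C share a shaft → RPM_C = RPM_B
Stage 2: RPM_D = RPM_C × t_C/t_D = RPM_A × (t_A×t_C)/(t_B×t_D)
Overall ratio = (20×17)/(15×13) = 340/195
RPM_D = 2601 × 340/195 = 884340/195
≈ 4535.08 RPM

4535.08 RPM


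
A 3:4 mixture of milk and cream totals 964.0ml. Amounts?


Total parts = 3 + 4 = 7
milk: 964.0 × 3/7 = 413.1ml
cream: 964.0 × 4/7 = 550.9ml
= 413.1ml and 550.9ml

413.1ml and 550.9ml


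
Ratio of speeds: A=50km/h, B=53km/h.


Ratio = 50:53
GCD = 1
Simplified = 50:53
Time ratio (same distance) = 53:50
Speed ratio = 50:53

50:53


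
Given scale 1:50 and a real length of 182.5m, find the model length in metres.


Model size = real / scale
= 182.5 / 50
= 3.6500 m

3.6500 m


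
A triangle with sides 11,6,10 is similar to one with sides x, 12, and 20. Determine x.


Scale factor = 12/6 = 2
Missing side = 11 × 2
= 22.0

22.0


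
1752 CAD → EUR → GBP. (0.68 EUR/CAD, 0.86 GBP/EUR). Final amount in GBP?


Step 1: 1752 CAD × 0.68 = 1191.36 EUR
Step 2: 1191.36 EUR × 0.86 = 1024.57 GBP
Implied rate CAD→GBP = 0.68 × 0.86 = 0.5848
= 1024.57 GBP

1024.57 GBP


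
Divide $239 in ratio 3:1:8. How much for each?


Total parts = 3 + 1 + 8 = 12
Part 1: 239 × 3/12 = 59.75
Part 2: 239 × 1/12 = 19.92
Part 3: 239 × 8/12 = 159.33
= Part 1: $59.75, Part 2: $19.92, Part 3: $159.33

Part 1: $59.75, Part 2: $19.92, Part 3: $159.33


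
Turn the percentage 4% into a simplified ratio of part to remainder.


4% means 4 parts out of 100; remainder = 96
Part : remainder = 4:96
GCD = 4
= 1:24

1:24


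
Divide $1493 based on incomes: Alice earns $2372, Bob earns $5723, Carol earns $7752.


Total income = 2372 + 5723 + 7752 = $15847
Alice: $1493 × 2372/15847 = $223.47
Bob: $1493 × 5723/15847 = $539.18
Carol: $1493 × 7752/15847 = $730.34
= Alice: $223.47, Bob: $539.18, Carol: $730.34

Alice: $223.47, Bob: $539.18, Carol: $730.34


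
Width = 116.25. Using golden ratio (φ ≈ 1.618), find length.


φ = (1 + √5) / 2 ≈ 1.618
Length = width × φ = 116.25 × 1.618 = 188.0925
≈ 188.09

188.09


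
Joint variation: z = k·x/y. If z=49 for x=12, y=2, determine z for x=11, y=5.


z = k·x/y
Solve for k using the known point: k = z·y/x = 49×2/12 = 98/12 ≈ 8.1667
Now evaluate at x=11, y=5:
z = k × 11 / 5 = (98 × 11) / (12 × 5) = 1078/60
≈ 17.9667

17.9667


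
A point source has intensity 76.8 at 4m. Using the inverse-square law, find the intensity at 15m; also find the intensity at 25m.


I₁d₁² = I₂d₂²
I at 15m = 76.8 × (4/15)² = 76.8 × 16/225 = 1228.8/225 ≈ 5.4613
I at 25m = 76.8 × (4/25)² = 76.8 × 16/625 = 1228.8/625 ≈ 1.9661
= 5.4613 and 1.9661

5.4613 and 1.9661


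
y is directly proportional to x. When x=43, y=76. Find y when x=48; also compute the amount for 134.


Direct proportion: y/x = constant
k = 76/43 ≈ 1.7674
y at x=48: k × 48 = 76 × 48 / 43 = 3648/43 ≈ 84.84
y at x=134: k × 134 = 76 × 134 / 43 = 10184/43 ≈ 236.84
= 84.84 and 236.84

84.84 and 236.84


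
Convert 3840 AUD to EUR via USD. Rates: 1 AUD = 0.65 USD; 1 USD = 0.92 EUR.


Step 1: 3840 AUD × 0.65 = 2496.00 USD
Step 2: 2496.00 USD × 0.92 = 2296.32 EUR
Implied rate AUD→EUR = 0.65 × 0.92 = 0.5980
= 2296.32 EUR

2296.32 EUR


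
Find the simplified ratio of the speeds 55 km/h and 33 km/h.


Ratio = 55:33
GCD = 11
Simplified = 5:3
Time ratio (same distance) = 3:5
Speed ratio = 5:3

5:3


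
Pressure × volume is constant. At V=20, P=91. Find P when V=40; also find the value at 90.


Inverse proportion: x × y = constant
k = 20 × 91 = 1820
At x=40: k/40 = 45.50
At x=90: k/90 = 20.22
= 45.50 and 20.22

45.50 and 20.22


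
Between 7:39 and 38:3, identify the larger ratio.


7/39 = 0.1795
38/3 = 12.6667
0.1795 < 12.6667, so 7:39 is less
= 38:3

38:3


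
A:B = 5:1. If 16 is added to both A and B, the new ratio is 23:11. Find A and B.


Let A = 5k, B = 1k.
(5k + 16) / (1k + 16) = 23/11
Cross-multiply: 11(5k + 16) = 23(1k + 16)
55k + 176 = 23k + 368
55k - 23k = 368 - 176
32k = 192
k = 192/32 = 6
A = 5×6 = 30, B = 1×6 = 6
= A = 30, B = 6

A = 30, B = 6


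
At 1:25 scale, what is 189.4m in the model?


Model size = real / scale
= 189.4 / 25
= 7.5760 m

7.5760 m


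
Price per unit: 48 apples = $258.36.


Unit rate = total / quantity
= 258.36 / 48
= $5.38 per unit

$5.38 per unit


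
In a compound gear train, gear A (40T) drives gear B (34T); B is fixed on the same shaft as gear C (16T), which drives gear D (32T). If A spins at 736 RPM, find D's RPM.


Stage 1: RPM_B = RPM_A × t_A/t_B = 736 × 40/34 = 29440/34 ≈ 865.88
B and C share a shaft → RPM_C = RPM_B
Stage 2: RPM_D = RPM_C × t_C/t_D = RPM_A × (t_A×t_C)/(t_B×t_D)
Overall ratio = (40×16)/(34×32) = 640/1088
RPM_D = 736 × 640/1088 = 471040/1088
≈ 432.94 RPM

432.94 RPM


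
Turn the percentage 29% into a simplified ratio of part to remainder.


29% means 29 parts out of 100; remainder = 71
Part : remainder = 29:71
GCD = 1
= 29:71

29:71


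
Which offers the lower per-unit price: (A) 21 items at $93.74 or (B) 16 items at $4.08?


Deal A: $93.74/21 = $4.4638/unit
Deal B: $4.08/16 = $0.2550/unit
B is cheaper per unit
= Deal B

Deal B


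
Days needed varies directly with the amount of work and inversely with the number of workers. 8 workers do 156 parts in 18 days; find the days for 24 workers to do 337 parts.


Days ∝ work / workers, so d₂ = d₁ × (m₁/m₂) × (w₂/w₁)
Workers factor (inverse): 8/24 ≈ 0.3333
Work factor (direct): 337/156 ≈ 2.1603
d₂ = 18 × 8/24 × 337/156 = (18 × 8 × 337) / (24 × 156) = 48528/3744
≈ 12.96 days

12.96 days


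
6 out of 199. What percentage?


Percentage = (part / whole) × 100
= (6 / 199) × 100
≈ 3.02%

3.02%


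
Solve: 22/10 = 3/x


Cross multiply: 22 × x = 10 × 3
22x = 30
x = 30 / 22
= 1.36

1.36


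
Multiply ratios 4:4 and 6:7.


Compound ratio = (4×6) : (4×7)
= 24:28
GCD = 4
= 6:7

6:7


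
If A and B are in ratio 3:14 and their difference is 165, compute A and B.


Let A = 3k, B = 14k.
14k - 3k = 165
11k = 165 → k = 165/11 = 15
A = 3×15 = 45, B = 14×15 = 210
= A = 45, B = 210

A = 45, B = 210


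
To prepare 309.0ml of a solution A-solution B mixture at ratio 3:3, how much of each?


Total parts = 3 + 3 = 6
solution A: 309.0 × 3/6 = 154.5ml
solution B: 309.0 × 3/6 = 154.5ml
= 154.5ml and 154.5ml

154.5ml and 154.5ml


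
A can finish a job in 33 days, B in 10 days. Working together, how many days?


Rate of A = 1/33 per day
Rate of B = 1/10 per day
Combined rate = 1/33 + 1/10 = 43/330 ≈ 0.1303 per day
Days = 1 / combined rate = 330/43
≈ 7.67 days

7.67 days


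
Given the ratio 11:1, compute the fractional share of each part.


Total parts = 11 + 1 = 12
First part: 11/12 = 11/12
Second part: 1/12 = 1/12
= 11/12 and 1/12

11/12 and 1/12


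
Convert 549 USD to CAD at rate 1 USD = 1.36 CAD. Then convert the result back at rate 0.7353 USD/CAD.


Amount × rate = 549 × 1.36 = 746.64 CAD
Round-trip: 746.64 × 0.7353 = 549.00 USD
= 746.64 CAD, then 549.00 USD

746.64 CAD, then 549.00 USD


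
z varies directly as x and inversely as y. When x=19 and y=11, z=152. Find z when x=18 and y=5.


z = k·x/y
Solve for k using the known point: k = z·y/x = 152×11/19 = 1672/19 = 88.0000
Now evaluate at x=18, y=5:
z = k × 18 / 5 = (1672 × 18) / (19 × 5) = 30096/95
= 316.8000

316.8000


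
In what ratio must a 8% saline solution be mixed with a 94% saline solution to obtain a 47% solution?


Let x parts of 8% mix with y parts of 94%.
8x + 94y = 47(x + y)
8x + 94y = 47x + 47y
x(8 - 47) = y(47 - 94)
x/y = (94 - 47)/(47 - 8) = 47/39
Simplify: 47:39
= 47:39

47:39


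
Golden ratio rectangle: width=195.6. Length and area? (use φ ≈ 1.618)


φ = (1 + √5) / 2 ≈ 1.618
Length = width × φ = 195.6 × 1.618 = 316.4808
≈ 316.48
Area = width × length = 195.6 × 316.4808 = 61903.64448 ≈ 61903.64
= Length: 316.48, Area: 61903.64

Length: 316.48, Area: 61903.64


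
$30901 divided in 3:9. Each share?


Total parts = 3 + 9 = 12
Part 1: 30901 × 3/12 = 7725.25
Part 2: 30901 × 9/12 = 23175.75
= Part 1: $7725.25, Part 2: $23175.75

Part 1: $7725.25, Part 2: $23175.75


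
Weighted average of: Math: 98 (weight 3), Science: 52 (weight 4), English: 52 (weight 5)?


Numerator = 98×3 + 52×4 + 52×5
= 294 + 208 + 260
= 762
Total weight = 12
Weighted avg = 762/12
= 63.50

63.50


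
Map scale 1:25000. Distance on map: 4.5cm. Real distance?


Real distance = map distance × scale
= 4.5cm × 25000
= 112500 cm = 1125.0 m
= 1.125 km

1.125 km


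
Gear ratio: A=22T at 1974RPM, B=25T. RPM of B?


Gear ratio = 22:25 = 22:25
RPM_B = RPM_A × (teeth_A / teeth_B)
= 1974 × (22/25)
= 1737.1 RPM

1737.1 RPM


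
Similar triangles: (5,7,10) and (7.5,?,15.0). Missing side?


Scale factor = 7.5/5 = 1.5
Missing side = 7 × 1.5
= 10.5

10.5


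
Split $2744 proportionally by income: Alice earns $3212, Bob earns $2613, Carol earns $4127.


Total income = 3212 + 2613 + 4127 = $9952
Alice: $2744 × 3212/9952 = $885.62
Bob: $2744 × 2613/9952 = $720.47
Carol: $2744 × 4127/9952 = $1137.91
= Alice: $885.62, Bob: $720.47, Carol: $1137.91

Alice: $885.62, Bob: $720.47, Carol: $1137.91


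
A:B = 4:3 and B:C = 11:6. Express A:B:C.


Match B: multiply A:B by 11 → 44:33
Multiply B:C by 3 → 33:18
Combined: 44:33:18
GCD = 1
= 44:33:18

44:33:18


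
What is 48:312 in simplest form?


GCD(48, 312) = 24
48/24 : 312/24
= 2:13

2:13


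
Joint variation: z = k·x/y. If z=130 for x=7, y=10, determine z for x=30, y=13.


z = k·x/y
Solve for k using the known point: k = z·y/x = 130×10/7 = 1300/7 ≈ 185.7143
Now evaluate at x=30, y=13:
z = k × 30 / 13 = (1300 × 30) / (7 × 13) = 39000/91
≈ 428.5714

428.5714


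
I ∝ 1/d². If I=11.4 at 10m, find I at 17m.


I₁d₁² = I₂d₂²
I₂ = I₁ × (d₁/d₂)²
= 11.4 × (10/17)²
= 11.4 × 100/289
= 1140/289
≈ 3.9446

3.9446


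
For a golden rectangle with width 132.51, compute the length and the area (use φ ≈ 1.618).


φ = (1 + √5) / 2 ≈ 1.618
Length = width × φ = 132.51 × 1.618 = 214.40118
≈ 214.40
Area = width × length = 132.51 × 214.40118 = 28410.3003618 ≈ 28410.30
= Length: 214.40, Area: 28410.30

Length: 214.40, Area: 28410.30


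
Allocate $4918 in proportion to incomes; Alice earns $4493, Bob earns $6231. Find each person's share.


Total income = 4493 + 6231 = $10724
Alice: $4918 × 4493/10724 = $2060.48
Bob: $4918 × 6231/10724 = $2857.52
= Alice: $2060.48, Bob: $2857.52

Alice: $2060.48, Bob: $2857.52


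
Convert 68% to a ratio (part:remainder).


68% means 68 parts out of 100; remainder = 32
Part : remainder = 68:32
GCD = 4
= 17:8

17:8


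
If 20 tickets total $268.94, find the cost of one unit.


Unit rate = total / quantity
= 268.94 / 20
= $13.45 per unit

$13.45 per unit


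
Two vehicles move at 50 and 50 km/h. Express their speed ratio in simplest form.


Ratio = 50:50
GCD = 50
Simplified = 1:1
Time ratio (same distance) = 1:1
Speed ratio = 1:1

1:1


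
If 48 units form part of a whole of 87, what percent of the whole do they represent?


Percentage = (part / whole) × 100
= (48 / 87) × 100
≈ 55.17%

55.17%


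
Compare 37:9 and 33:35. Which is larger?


37/9 = 4.1111
33/35 = 0.9429
4.1111 > 0.9429, so 37:9 is greater
= 37:9

37:9


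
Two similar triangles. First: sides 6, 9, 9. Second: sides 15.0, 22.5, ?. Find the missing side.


Scale factor = 15.0/6 = 2.5
Missing side = 9 × 2.5
= 22.5

22.5


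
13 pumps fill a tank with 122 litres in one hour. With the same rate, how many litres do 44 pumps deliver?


Direct proportion: y/x = constant
k = 122/13 ≈ 9.3846
y₂ = k × 44 = 122 × 44 / 13 = 5368/13
≈ 412.92

412.92


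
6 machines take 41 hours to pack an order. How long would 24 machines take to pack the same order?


Inverse proportion: x × y = constant
k = 6 × 41 = 246
y₂ = k / 24 = 246 / 24
= 10.25

10.25


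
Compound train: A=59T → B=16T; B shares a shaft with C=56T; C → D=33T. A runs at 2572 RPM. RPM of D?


Stage 1: RPM_B = RPM_A × t_A/t_B = 2572 × 59/16 = 151748/16 = 9484.25
B and C share a shaft → RPM_C = RPM_B
Stage 2: RPM_D = RPM_C × t_C/t_D = RPM_A × (t_A×t_C)/(t_B×t_D)
Overall ratio = (59×56)/(16×33) = 3304/528
RPM_D = 2572 × 3304/528 = 8497888/528
≈ 16094.48 RPM

16094.48 RPM


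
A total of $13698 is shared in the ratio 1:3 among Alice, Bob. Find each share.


Total parts = 1 + 3 = 4
Alice: 13698 × 1/4 = 3424.50
Bob: 13698 × 3/4 = 10273.50
= Alice: $3424.50, Bob: $10273.50

Alice: $3424.50, Bob: $10273.50


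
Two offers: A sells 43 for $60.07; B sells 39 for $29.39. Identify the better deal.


Deal A: $60.07/43 = $1.3970/unit
Deal B: $29.39/39 = $0.7536/unit
B is cheaper per unit
= Deal B

Deal B


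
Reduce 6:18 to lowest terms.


GCD(6, 18) = 6
6/6 : 18/6
= 1:3

1:3


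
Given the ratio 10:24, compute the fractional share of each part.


Total parts = 10 + 24 = 34
First part: 10/34 = 5/17
Second part: 24/34 = 12/17
= 5/17 and 12/17

5/17 and 12/17


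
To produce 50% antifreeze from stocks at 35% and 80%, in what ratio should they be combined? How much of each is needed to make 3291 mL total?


Let x parts of 35% mix with y parts of 80%.
35x + 80y = 50(x + y)
35x + 80y = 50x + 50y
x(35 - 50) = y(50 - 80)
x/y = (80 - 50)/(50 - 35) = 30/15
Simplify: 2:1
Total parts = 3; one part = 3291/3 = 1097.00 mL
35% solution: 2×1097.00 = 2194.00 mL
80% solution: 1×1097.00 = 1097.00 mL
= ratio 2:1; 2194.00 mL and 1097.00 mL

ratio 2:1; 2194.00 mL and 1097.00 mL


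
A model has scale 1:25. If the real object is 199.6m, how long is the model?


Model size = real / scale
= 199.6 / 25
= 7.9840 m

7.9840 m


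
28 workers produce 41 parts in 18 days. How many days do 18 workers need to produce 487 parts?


Days ∝ work / workers, so d₂ = d₁ × (m₁/m₂) × (w₂/w₁)
Workers factor (inverse): 28/18 ≈ 1.5556
Work factor (direct): 487/41 ≈ 11.8780
d₂ = 18 × 28/18 × 487/41 = (18 × 28 × 487) / (18 × 41) = 245448/738
≈ 332.59 days

332.59 days


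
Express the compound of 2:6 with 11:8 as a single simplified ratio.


Compound ratio = (2×11) : (6×8)
= 22:48
GCD = 2
= 11:24

11:24


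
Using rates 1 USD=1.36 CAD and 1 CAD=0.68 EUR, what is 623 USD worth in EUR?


Step 1: 623 USD × 1.36 = 847.28 CAD
Step 2: 847.28 CAD × 0.68 = 576.15 EUR
Implied rate USD→EUR = 1.36 × 0.68 = 0.9248
= 576.15 EUR

576.15 EUR


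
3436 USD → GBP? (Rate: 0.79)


Amount × rate = 3436 × 0.79
= 2714.44 GBP

2714.44 GBP


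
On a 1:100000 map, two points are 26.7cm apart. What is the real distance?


Real distance = map distance × scale
= 26.7cm × 100000
= 2670000 cm = 26700.0 m
= 26.700 km

26.700 km


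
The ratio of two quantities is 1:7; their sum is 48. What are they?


Let A = 1k, B = 7k.
1k + 7k = 48
8k = 48 → k = 48/8 = 6
A = 1×6 = 6, B = 7×6 = 42
= A = 6, B = 42

A = 6, B = 42


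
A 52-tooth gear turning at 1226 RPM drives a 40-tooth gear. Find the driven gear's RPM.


Gear ratio = 52:40 = 13:10
RPM_B = RPM_A × (teeth_A / teeth_B)
= 1226 × (52/40)
= 1593.8 RPM

1593.8 RPM


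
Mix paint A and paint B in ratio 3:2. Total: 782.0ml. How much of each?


Total parts = 3 + 2 = 5
paint A: 782.0 × 3/5 = 469.2ml
paint B: 782.0 × 2/5 = 312.8ml
= 469.2ml and 312.8ml

469.2ml and 312.8ml


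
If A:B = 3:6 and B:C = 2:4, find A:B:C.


Match B: multiply A:B by 2 → 6:12
Multiply B:C by 6 → 12:24
Combined: 6:12:24
GCD = 6
= 1:2:4

1:2:4


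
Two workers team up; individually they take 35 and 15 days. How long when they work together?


Rate of A = 1/35 per day
Rate of B = 1/15 per day
Combined rate = 1/35 + 1/15 = 50/525 ≈ 0.0952 per day
Days = 1 / combined rate = 525/50
= 10.50 days

10.50 days


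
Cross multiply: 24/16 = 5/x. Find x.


Cross multiply: 24 × x = 16 × 5
24x = 80
x = 80 / 24
= 3.33

3.33


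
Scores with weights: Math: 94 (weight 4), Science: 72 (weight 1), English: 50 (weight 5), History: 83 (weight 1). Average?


Numerator = 94×4 + 72×1 + 50×5 + 83×1
= 376 + 72 + 250 + 83
= 781
Total weight = 11
Weighted avg = 781/11
= 71.00

71.00


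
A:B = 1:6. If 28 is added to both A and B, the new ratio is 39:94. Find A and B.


Let A = 1k, B = 6k.
(1k + 28) / (6k + 28) = 39/94
Cross-multiply: 94(1k + 28) = 39(6k + 28)
94k + 2632 = 234k + 1092
94k - 234k = 1092 - 2632
-140k = -1540
k = -1540/-140 = 11
A = 1×11 = 11, B = 6×11 = 66
= A = 11, B = 66

A = 11, B = 66


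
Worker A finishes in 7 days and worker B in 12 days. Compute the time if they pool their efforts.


Rate of A = 1/7 per day
Rate of B = 1/12 per day
Combined rate = 1/7 + 1/12 = 19/84 ≈ 0.2262 per day
Days = 1 / combined rate = 84/19
≈ 4.42 days

4.42 days


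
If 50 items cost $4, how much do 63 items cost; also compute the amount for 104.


Direct proportion: y/x = constant
k = 4/50 = 0.0800
y at x=63: k × 63 = 4 × 63 / 50 = 252/50 = 5.04
y at x=104: k × 104 = 4 × 104 / 50 = 416/50 = 8.32
= 5.04 and 8.32

5.04 and 8.32


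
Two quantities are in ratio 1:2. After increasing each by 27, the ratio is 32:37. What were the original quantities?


Let A = 1k, B = 2k.
(1k + 27) / (2k + 27) = 32/37
Cross-multiply: 37(1k + 27) = 32(2k + 27)
37k + 999 = 64k + 864
37k - 64k = 864 - 999
-27k = -135
k = -135/-27 = 5
A = 1×5 = 5, B = 2×5 = 10
= A = 5, B = 10

A = 5, B = 10


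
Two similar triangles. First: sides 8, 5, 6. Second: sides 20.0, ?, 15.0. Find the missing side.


Scale factor = 20.0/8 = 2.5
Missing side = 5 × 2.5
= 12.5

12.5


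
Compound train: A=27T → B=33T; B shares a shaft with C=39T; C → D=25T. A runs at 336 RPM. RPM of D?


Stage 1: RPM_B = RPM_A × t_A/t_B = 336 × 27/33 = 9072/33 ≈ 274.91
B and C share a shaft → RPM_C = RPM_B
Stage 2: RPM_D = RPM_C × t_C/t_D = RPM_A × (t_A×t_C)/(t_B×t_D)
Overall ratio = (27×39)/(33×25) = 1053/825
RPM_D = 336 × 1053/825 = 353808/825
≈ 428.86 RPM

428.86 RPM


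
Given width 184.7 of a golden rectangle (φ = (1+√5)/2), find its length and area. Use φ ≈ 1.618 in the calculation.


φ = (1 + √5) / 2 ≈ 1.618
Length = width × φ = 184.7 × 1.618 = 298.8446
≈ 298.84
Area = width × length = 184.7 × 298.8446 = 55196.59762 ≈ 55196.60
= Length: 298.84, Area: 55196.60

Length: 298.84, Area: 55196.60


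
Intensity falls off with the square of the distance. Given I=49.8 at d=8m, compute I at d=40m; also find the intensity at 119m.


I₁d₁² = I₂d₂²
I at 40m = 49.8 × (8/40)² = 49.8 × 64/1600 = 3187.2/1600 = 1.9920
I at 119m = 49.8 × (8/119)² = 49.8 × 64/14161 = 3187.2/14161 ≈ 0.2251
= 1.9920 and 0.2251

1.9920 and 0.2251


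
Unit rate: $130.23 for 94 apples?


Unit rate = total / quantity
= 130.23 / 94
= $1.39 per unit

$1.39 per unit


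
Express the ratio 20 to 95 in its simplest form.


GCD(20, 95) = 5
20/5 : 95/5
= 4:19

4:19


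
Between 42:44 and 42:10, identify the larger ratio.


42/44 = 0.9545
42/10 = 4.2000
0.9545 < 4.2000, so 42:44 is less
= 42:10

42:10


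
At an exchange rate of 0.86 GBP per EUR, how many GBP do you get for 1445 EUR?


Amount × rate = 1445 × 0.86
= 1242.70 GBP

1242.70 GBP


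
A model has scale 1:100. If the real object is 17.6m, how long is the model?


Model size = real / scale
= 17.6 / 100
= 0.1760 m

0.1760 m


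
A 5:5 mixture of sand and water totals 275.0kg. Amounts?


Total parts = 5 + 5 = 10
sand: 275.0 × 5/10 = 137.5kg
water: 275.0 × 5/10 = 137.5kg
= 137.5kg and 137.5kg

137.5kg and 137.5kg


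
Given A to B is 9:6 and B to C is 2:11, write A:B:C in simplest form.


Match B: multiply A:B by 2 → 18:12
Multiply B:C by 6 → 12:66
Combined: 18:12:66
GCD = 6
= 3:2:11

3:2:11


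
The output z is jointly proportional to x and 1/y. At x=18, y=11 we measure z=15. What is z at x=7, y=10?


z = k·x/y
Solve for k using the known point: k = z·y/x = 15×11/18 = 165/18 ≈ 9.1667
Now evaluate at x=7, y=10:
z = k × 7 / 10 = (165 × 7) / (18 × 10) = 1155/180
≈ 6.4167

6.4167


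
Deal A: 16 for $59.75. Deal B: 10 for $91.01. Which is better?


Deal A: $59.75/16 = $3.7344/unit
Deal B: $91.01/10 = $9.1010/unit
A is cheaper per unit
= Deal A

Deal A


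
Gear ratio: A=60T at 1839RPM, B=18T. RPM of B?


Gear ratio = 60:18 = 10:3
RPM_B = RPM_A × (teeth_A / teeth_B)
= 1839 × (60/18)
= 6130.0 RPM

6130.0 RPM


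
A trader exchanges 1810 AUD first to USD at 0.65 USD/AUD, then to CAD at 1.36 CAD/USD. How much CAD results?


Step 1: 1810 AUD × 0.65 = 1176.50 USD
Step 2: 1176.50 USD × 1.36 = 1600.04 CAD
Implied rate AUD→CAD = 0.65 × 1.36 = 0.8840
= 1600.04 CAD

1600.04 CAD


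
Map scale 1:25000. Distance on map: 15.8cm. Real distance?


Real distance = map distance × scale
= 15.8cm × 25000
= 395000 cm = 3950.0 m
= 3.950 km

3.950 km


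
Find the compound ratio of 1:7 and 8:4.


Compound ratio = (1×8) : (7×4)
= 8:28
GCD = 4
= 2:7

2:7


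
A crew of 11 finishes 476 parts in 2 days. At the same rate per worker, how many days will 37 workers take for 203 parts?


Days ∝ work / workers, so d₂ = d₁ × (m₁/m₂) × (w₂/w₁)
Workers factor (inverse): 11/37 ≈ 0.2973
Work factor (direct): 203/476 ≈ 0.4265
d₂ = 2 × 11/37 × 203/476 = (2 × 11 × 203) / (37 × 476) = 4466/17612
≈ 0.25 days

0.25 days


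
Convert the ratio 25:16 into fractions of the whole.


Total parts = 25 + 16 = 41
First part: 25/41 = 25/41
Second part: 16/41 = 16/41
= 25/41 and 16/41

25/41 and 16/41


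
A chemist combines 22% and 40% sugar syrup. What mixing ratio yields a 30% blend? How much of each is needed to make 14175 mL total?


Let x parts of 22% mix with y parts of 40%.
22x + 40y = 30(x + y)
22x + 40y = 30x + 30y
x(22 - 30) = y(30 - 40)
x/y = (40 - 30)/(30 - 22) = 10/8
Simplify: 5:4
Total parts = 9; one part = 14175/9 = 1575.00 mL
22% solution: 5×1575.00 = 7875.00 mL
40% solution: 4×1575.00 = 6300.00 mL
= ratio 5:4; 7875.00 mL and 6300.00 mL

ratio 5:4; 7875.00 mL and 6300.00 mL


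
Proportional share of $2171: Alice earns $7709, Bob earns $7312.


Total income = 7709 + 7312 = $15021
Alice: $2171 × 7709/15021 = $1114.19
Bob: $2171 × 7312/15021 = $1056.81
= Alice: $1114.19, Bob: $1056.81

Alice: $1114.19, Bob: $1056.81


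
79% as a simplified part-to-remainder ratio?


79% means 79 parts out of 100; remainder = 21
Part : remainder = 79:21
GCD = 1
= 79:21

79:21


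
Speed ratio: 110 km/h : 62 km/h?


Ratio = 110:62
GCD = 2
Simplified = 55:31
Time ratio (same distance) = 31:55
Speed ratio = 55:31

55:31


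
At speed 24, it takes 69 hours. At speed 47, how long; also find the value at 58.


Inverse proportion: x × y = constant
k = 24 × 69 = 1656
At x=47: k/47 = 35.23
At x=58: k/58 = 28.55
= 35.23 and 28.55

35.23 and 28.55


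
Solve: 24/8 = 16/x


Cross multiply: 24 × x = 8 × 16
24x = 128
x = 128 / 24
= 5.33

5.33


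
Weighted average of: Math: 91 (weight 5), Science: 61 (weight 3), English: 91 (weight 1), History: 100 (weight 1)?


Numerator = 91×5 + 61×3 + 91×1 + 100×1
= 455 + 183 + 91 + 100
= 829
Total weight = 10
Weighted avg = 829/10
= 82.90

82.90


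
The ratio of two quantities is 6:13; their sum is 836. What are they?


Let A = 6k, B = 13k.
6k + 13k = 836
19k = 836 → k = 836/19 = 44
A = 6×44 = 264, B = 13×44 = 572
= A = 264, B = 572

A = 264, B = 572


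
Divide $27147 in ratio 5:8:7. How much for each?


Total parts = 5 + 8 + 7 = 20
Part 1: 27147 × 5/20 = 6786.75
Part 2: 27147 × 8/20 = 10858.80
Part 3: 27147 × 7/20 = 9501.45
= Part 1: $6786.75, Part 2: $10858.80, Part 3: $9501.45

Part 1: $6786.75, Part 2: $10858.80, Part 3: $9501.45


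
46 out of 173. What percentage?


Percentage = (part / whole) × 100
= (46 / 173) × 100
≈ 26.59%

26.59%


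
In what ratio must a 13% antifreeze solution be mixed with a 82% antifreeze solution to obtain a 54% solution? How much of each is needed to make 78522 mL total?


Let x parts of 13% mix with y parts of 82%.
13x + 82y = 54(x + y)
13x + 82y = 54x + 54y
x(13 - 54) = y(54 - 82)
x/y = (82 - 54)/(54 - 13) = 28/41
Simplify: 28:41
Total parts = 69; one part = 78522/69 = 1138.00 mL
13% solution: 28×1138.00 = 31864.00 mL
82% solution: 41×1138.00 = 46658.00 mL
= ratio 28:41; 31864.00 mL and 46658.00 mL

ratio 28:41; 31864.00 mL and 46658.00 mL


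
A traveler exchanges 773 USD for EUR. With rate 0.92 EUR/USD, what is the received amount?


Amount × rate = 773 × 0.92
= 711.16 EUR

711.16 EUR


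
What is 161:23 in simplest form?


GCD(161, 23) = 23
161/23 : 23/23
= 7:1

7:1


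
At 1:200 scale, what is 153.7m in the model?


Model size = real / scale
= 153.7 / 200
= 0.7685 m

0.7685 m


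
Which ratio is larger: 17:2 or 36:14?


17/2 = 8.5000
36/14 = 2.5714
8.5000 > 2.5714, so 17:2 is greater
= 17:2

17:2


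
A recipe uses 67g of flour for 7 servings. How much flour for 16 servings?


Direct proportion: y/x = constant
k = 67/7 ≈ 9.5714
y₂ = k × 16 = 67 × 16 / 7 = 1072/7
≈ 153.14

153.14


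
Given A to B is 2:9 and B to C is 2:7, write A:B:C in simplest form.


Match B: multiply A:B by 2 → 4:18
Multiply B:C by 9 → 18:63
Combined: 4:18:63
GCD = 1
= 4:18:63

4:18:63


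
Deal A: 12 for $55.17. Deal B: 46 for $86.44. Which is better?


Deal A: $55.17/12 = $4.5975/unit
Deal B: $86.44/46 = $1.8791/unit
B is cheaper per unit
= Deal B

Deal B


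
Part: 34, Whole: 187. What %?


Percentage = (part / whole) × 100
= (34 / 187) × 100
≈ 18.18%

18.18%


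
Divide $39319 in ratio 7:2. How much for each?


Total parts = 7 + 2 = 9
Part 1: 39319 × 7/9 = 30581.44
Part 2: 39319 × 2/9 = 8737.56
= Part 1: $30581.44, Part 2: $8737.56

Part 1: $30581.44, Part 2: $8737.56


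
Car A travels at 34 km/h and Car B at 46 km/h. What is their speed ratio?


Ratio = 34:46
GCD = 2
Simplified = 17:23
Time ratio (same distance) = 23:17
Speed ratio = 17:23

17:23


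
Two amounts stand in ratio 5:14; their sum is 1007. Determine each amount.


Let A = 5k, B = 14k.
5k + 14k = 1007
19k = 1007 → k = 1007/19 = 53
A = 5×53 = 265, B = 14×53 = 742
= A = 265, B = 742

A = 265, B = 742


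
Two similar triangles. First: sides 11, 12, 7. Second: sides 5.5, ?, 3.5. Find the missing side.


Scale factor = 5.5/11 = 0.5
Missing side = 12 × 0.5
= 6.0

6.0


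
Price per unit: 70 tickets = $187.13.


Unit rate = total / quantity
= 187.13 / 70
= $2.67 per unit

$2.67 per unit


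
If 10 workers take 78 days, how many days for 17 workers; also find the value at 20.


Inverse proportion: x × y = constant
k = 10 × 78 = 780
At x=17: k/17 = 45.88
At x=20: k/20 = 39.00
= 45.88 and 39.00

45.88 and 39.00


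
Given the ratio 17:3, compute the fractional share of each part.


Total parts = 17 + 3 = 20
First part: 17/20 = 17/20
Second part: 3/20 = 3/20
= 17/20 and 3/20

17/20 and 3/20


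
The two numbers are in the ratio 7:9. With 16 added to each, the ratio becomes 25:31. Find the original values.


Let A = 7k, B = 9k.
(7k + 16) / (9k + 16) = 25/31
Cross-multiply: 31(7k + 16) = 25(9k + 16)
217k + 496 = 225k + 400
217k - 225k = 400 - 496
-8k = -96
k = -96/-8 = 12
A = 7×12 = 84, B = 9×12 = 108
= A = 84, B = 108

A = 84, B = 108


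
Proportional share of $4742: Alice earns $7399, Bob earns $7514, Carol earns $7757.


Total income = 7399 + 7514 + 7757 = $22670
Alice: $4742 × 7399/22670 = $1547.69
Bob: $4742 × 7514/22670 = $1571.74
Carol: $4742 × 7757/22670 = $1622.57
= Alice: $1547.69, Bob: $1571.74, Carol: $1622.57

Alice: $1547.69, Bob: $1571.74, Carol: $1622.57


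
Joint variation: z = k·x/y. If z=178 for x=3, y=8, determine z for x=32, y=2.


z = k·x/y
Solve for k using the known point: k = z·y/x = 178×8/3 = 1424/3 ≈ 474.6667
Now evaluate at x=32, y=2:
z = k × 32 / 2 = (1424 × 32) / (3 × 2) = 45568/6
≈ 7594.6667

7594.6667


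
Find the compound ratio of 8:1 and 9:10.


Compound ratio = (8×9) : (1×10)
= 72:10
GCD = 2
= 36:5

36:5


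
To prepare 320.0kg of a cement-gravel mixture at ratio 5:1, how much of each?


Total parts = 5 + 1 = 6
cement: 320.0 × 5/6 = 266.7kg
gravel: 320.0 × 1/6 = 53.3kg
= 266.7kg and 53.3kg

266.7kg and 53.3kg


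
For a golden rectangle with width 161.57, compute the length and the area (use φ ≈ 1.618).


φ = (1 + √5) / 2 ≈ 1.618
Length = width × φ = 161.57 × 1.618 = 261.42026
≈ 261.42
Area = width × length = 161.57 × 261.42026 = 42237.6714082 ≈ 42237.67
= Length: 261.42, Area: 42237.67

Length: 261.42, Area: 42237.67


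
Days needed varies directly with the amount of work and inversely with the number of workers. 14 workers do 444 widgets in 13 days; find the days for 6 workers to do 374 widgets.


Days ∝ work / workers, so d₂ = d₁ × (m₁/m₂) × (w₂/w₁)
Workers factor (inverse): 14/6 ≈ 2.3333
Work factor (direct): 374/444 ≈ 0.8423
d₂ = 13 × 14/6 × 374/444 = (13 × 14 × 374) / (6 × 444) = 68068/2664
≈ 25.55 days

25.55 days


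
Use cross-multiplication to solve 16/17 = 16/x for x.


Cross multiply: 16 × x = 17 × 16
16x = 272
x = 272 / 16
= 17.00

17.00


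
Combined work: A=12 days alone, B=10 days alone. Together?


Rate of A = 1/12 per day
Rate of B = 1/10 per day
Combined rate = 1/12 + 1/10 = 22/120 ≈ 0.1833 per day
Days = 1 / combined rate = 120/22
≈ 5.45 days

5.45 days


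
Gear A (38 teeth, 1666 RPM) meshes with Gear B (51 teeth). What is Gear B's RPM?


Gear ratio = 38:51 = 38:51
RPM_B = RPM_A × (teeth_A / teeth_B)
= 1666 × (38/51)
= 1241.3 RPM

1241.3 RPM


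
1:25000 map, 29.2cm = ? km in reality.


Real distance = map distance × scale
= 29.2cm × 25000
= 730000 cm = 7300.0 m
= 7.300 km

7.300 km
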